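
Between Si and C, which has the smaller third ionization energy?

Si

The third ionization energy removes an electron from the +2 ion. For each element: Si²⁺ still has 2 valence electrons; C²⁺ still has 2 valence electrons.
All are still removing valence electrons, so compare the +2 ions as you would atoms: IE_3 generally rises across a period (higher Z_eff) and falls down a group (larger shell), subject to the usual subshell exceptions.
Valence configurations: Si²⁺ [Ne]3s², C²⁺ [He]2s².
Tabulated IE_3 (kJ/mol): Si 3232, C 4620.
Putting it together, IE_3: Si < C.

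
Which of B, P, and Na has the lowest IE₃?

After 2 electrons have been removed, what remains? B²⁺ still has 1 valence electron; P²⁺ still has 3 valence electrons; Na²⁺ is already 1 electron into the core.
Pulling an electron out of a noble-gas core costs far more than removing a remaining valence electron, so Na sits at the high end of IE_3.
Valence configurations: B²⁺ [He]2s¹, P²⁺ [Ne]3s²3p¹.
The numbers (kJ/mol): B 3660, P 2914, Na 6910.
Hence IE_3: P < B < Na.

P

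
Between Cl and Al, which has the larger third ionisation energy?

Cl

Consider each +2 ion: Cl²⁺ still has 5 valence electrons; Al²⁺ still has 1 valence electron.
All are still removing valence electrons, so compare the +2 ions as you would atoms: IE_3 generally rises across a period (higher Z_eff) and falls down a group (larger shell), subject to the usual subshell exceptions.
Valence configurations: Cl²⁺ [Ne]3s²3p³, Al²⁺ [Ne]3s¹.
Tabulated IE_3 (kJ/mol): Cl 3822, Al 2745.
Hence IE_3: Al < Cl.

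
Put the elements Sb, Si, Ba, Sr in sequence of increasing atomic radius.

Si < Sb < Sr < Ba

Atomic radius shrinks across a period as nuclear charge pulls the same shell inward, and grows down a group as new shells are added.
Here both period and group differ, so the two effects have to be weighed against each other.
Sb > Si: the two effects oppose for this pair; the down-group effect wins (140 vs 116 pm).
Sr > Sb: both are in period 5; the period trend gives Sr the larger value.
Ba > Sr: Ba sits below Sr in group 2, so the down-group effect alone puts Ba larger.
Approximate values (pm): Si 116, Sr 185, Sb 140, Ba 196.
So from smallest to largest: Si < Sb < Sr < Ba.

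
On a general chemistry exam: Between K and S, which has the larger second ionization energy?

K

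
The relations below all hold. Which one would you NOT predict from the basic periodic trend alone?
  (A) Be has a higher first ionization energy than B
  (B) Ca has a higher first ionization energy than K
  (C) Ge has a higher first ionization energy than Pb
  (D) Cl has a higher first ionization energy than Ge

The general trend: first ionization energy increases across a period and decreases down a group.
(A) Be (period 2, group 2) vs B (period 2, group 13): the stated order contradicts the simple trend.
(B) Ca (period 4, group 2) vs K (period 4, group 1): the stated order agrees with the simple trend.
(C) Ge (period 4, group 14) vs Pb (period 6, group 14): the stated order agrees with the simple trend.
(D) Cl (period 3, group 17) vs Ge (period 4, group 14): the stated order agrees with the simple trend.
The exception is (A): removing B's lone 2p electron is easier than breaking Be's filled 2s².

(A)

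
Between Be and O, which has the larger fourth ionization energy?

After 3 electrons have been removed, what remains? Be³⁺ is already 1 electron into the core; O³⁺ still has 3 valence electrons.
Core electrons are held far more tightly than valence electrons, so Be tops the IE_4 order.
Approximate IE_4 values (kJ/mol): Be 21007, O 7469.
Hence IE_4: O < Be.

Be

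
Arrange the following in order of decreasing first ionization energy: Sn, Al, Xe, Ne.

Ne, Xe, Sn, Al

Ne is in period 2, group 18; Al is in period 3, group 13; Sn is in period 5, group 14; Xe is in period 5, group 18.
Removing the outermost electron gets harder across a period and easier down a group.
Neither a single period nor a single group — weigh both effects.
Sn > Al: period and group pull opposite ways; the across-period shift dominates (709 vs 578 kJ/mol).
Xe > Sn: both are in period 5; the period trend gives Xe the larger value.
Ne > Xe: they share group 18; the group trend gives Ne the larger value.
Approximate values (kJ/mol): Ne 2081, Al 578, Sn 709, Xe 1170.
So from highest to lowest: Ne > Xe > Sn > Al.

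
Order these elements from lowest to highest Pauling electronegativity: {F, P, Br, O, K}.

K < P < Br < O < F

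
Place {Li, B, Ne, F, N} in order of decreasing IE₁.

Ne > F > N > B > Li

Li is in period 2, group 1; B is in period 2, group 13; N is in period 2, group 15; F is in period 2, group 17; Ne is in period 2, group 18.
Across a period the outer electron is held more tightly (higher IE₁); down a group it sits in a higher shell, more shielded, and comes off more easily.
All lie in period 2, so first ionization energy increases left to right.
So from highest to lowest: Ne > F > N > B > Li.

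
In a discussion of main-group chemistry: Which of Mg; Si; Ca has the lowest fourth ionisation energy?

Si

Consider each +3 ion: Mg³⁺ is already 1 electron into the core; Si³⁺ still has 1 valence electron; Ca³⁺ is already 1 electron into the core.
Pulling an electron out of a noble-gas core costs far more than removing a remaining valence electron, so Ca and Mg sit at the high end of IE_4.
Tabulated IE_4 (kJ/mol): Mg 10543, Si 4356, Ca 6491.
Overall IE_4 order: Si < Ca < Mg.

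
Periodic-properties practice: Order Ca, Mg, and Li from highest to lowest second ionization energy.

The second ionization energy removes an electron from the +1 ion. For each element: Ca⁺ still has 1 valence electron; Mg⁺ still has 1 valence electron; Li⁺ is the bare [He] core.
Pulling an electron out of a noble-gas core costs far more than removing a remaining valence electron, so Li sits at the high end of IE_2.
Valence configurations: Ca⁺ [Ar]4s¹, Mg⁺ [Ne]3s¹.
The numbers (kJ/mol): Ca 1145, Mg 1451, Li 7298.
Putting it together, IE_2: Ca < Mg < Li.

Li, Mg, Ca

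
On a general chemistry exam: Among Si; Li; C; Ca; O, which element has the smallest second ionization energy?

Consider each +1 ion: Si⁺ still has 3 valence electrons; Li⁺ is the bare [He] core; C⁺ still has 3 valence electrons; Ca⁺ still has 1 valence electron; O⁺ still has 5 valence electrons.
Pulling an electron out of a noble-gas core costs far more than removing a remaining valence electron, so Li sits at the high end of IE_2.
Valence configurations: Si⁺ [Ne]3s²3p¹, C⁺ [He]2s²2p¹, Ca⁺ [Ar]4s¹, O⁺ [He]2s²2p³.
The numbers (kJ/mol): Si 1577, Li 7298, C 2353, Ca 1145, O 3388.
Hence IE_2: Ca < Si < C < O < Li.

Ca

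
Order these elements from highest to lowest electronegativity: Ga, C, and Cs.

C is in period 2, group 14; Ga is in period 4, group 13; Cs is in period 6, group 1.
Electronegativity increases across a period and decreases down a group, tracking effective nuclear charge and atomic size.
These span different periods and groups, so the two trends combine.
Ga > Cs: relative to Cs, both the across-period and down-group shifts push Ga's electronegativity up.
C > Ga: relative to Ga, both the across-period and down-group shifts push C's electronegativity up.
Approximate values (Pauling): C 2.55, Ga 1.81, Cs 0.79.
So from highest to lowest: C > Ga > Cs.

C > Ga > Cs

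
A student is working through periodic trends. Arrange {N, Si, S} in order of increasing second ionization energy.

Si, S, N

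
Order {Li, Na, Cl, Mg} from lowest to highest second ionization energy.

Mg < Cl < Na < Li

The second ionization energy removes an electron from the +1 ion. For each element: Li⁺ is the bare [He] core; Na⁺ is the bare [Ne] core; Cl⁺ still has 6 valence electrons; Mg⁺ still has 1 valence electron.
Pulling an electron out of a noble-gas core costs far more than removing a remaining valence electron, so Na and Li sit at the high end of IE_2.
Valence configurations: Cl⁺ [Ne]3s²3p⁴, Mg⁺ [Ne]3s¹.
Tabulated IE_2 (kJ/mol): Li 7298, Na 4562, Cl 2298, Mg 1451.
Putting it together, IE_2: Mg < Cl < Na < Li.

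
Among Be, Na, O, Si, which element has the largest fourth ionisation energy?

Consider each +3 ion: Be³⁺ is already 1 electron into the core; Na³⁺ is already 2 electrons into the core; O³⁺ still has 3 valence electrons; Si³⁺ still has 1 valence electron.
Breaking into a closed-shell core is much more expensive than removing a leftover valence electron — Na and Be have the largest IE_4 here.
Valence configurations: O³⁺ [He]2s²2p¹, Si³⁺ [Ne]3s¹.
Tabulated IE_4 (kJ/mol): Be 21007, Na 9543, O 7469, Si 4356.
Putting it together, IE_4: Si < O < Na < Be.

Be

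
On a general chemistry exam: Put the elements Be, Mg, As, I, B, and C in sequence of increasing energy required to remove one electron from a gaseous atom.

Across a period the outer electron is held more tightly (higher IE₁); down a group it sits in a higher shell, more shielded, and comes off more easily.
Here both period and group differ, so the two effects have to be weighed against each other.
B > Mg: both effects reinforce here, so B is clearly the higher of the two.
Be > B: this pair runs against the simple trend — see the exception note.
As > Be: period and group pull opposite ways; the across-period shift dominates (947 vs 900 kJ/mol).
I > As: period and group pull opposite ways; the across-period shift dominates (1008 vs 947 kJ/mol).
C > I: period and group pull opposite ways; the down-group shift dominates (1086 vs 1008 kJ/mol).
Note the exception: Be has a higher first ionization energy than B, contrary to the simple trend — removing B's lone 2p electron is easier than breaking Be's filled 2s².
Tabulated first ionization energy (kJ/mol): Be 900, B 801, C 1086, Mg 738, As 947, I 1008.
So from lowest to highest: Mg < B < Be < As < I < C.

Mg, B, Be, As, I, C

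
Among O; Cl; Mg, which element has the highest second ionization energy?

O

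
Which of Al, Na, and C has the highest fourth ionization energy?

Al

IE_4 is the cost of taking one more electron from the +3 cation: Al³⁺ is the bare [Ne] core; Na³⁺ is already 2 electrons into the core; C³⁺ still has 1 valence electron.
Breaking into a closed-shell core is much more expensive than removing a leftover valence electron — Na and Al have the largest IE_4 here.
Approximate IE_4 values (kJ/mol): Al 11577, Na 9543, C 6223.
Hence IE_4: C < Na < Al.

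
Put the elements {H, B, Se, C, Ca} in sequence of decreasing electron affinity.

H is in period 1, group 1; B is in period 2, group 13; C is in period 2, group 14; Ca is in period 4, group 2; Se is in period 4, group 16.
Atoms with high Z_eff and room in the valence shell (especially the halogens) have the most exothermic electron affinities.
These span different periods and groups, so the two trends combine.
B > Ca: relative to Ca, both the across-period and down-group shifts push B's electron affinity up.
H > B: the two effects oppose for this pair; the down-group effect wins (73 vs 27 kJ/mol).
C > H: the two effects oppose for this pair; the across-period effect wins (122 vs 73 kJ/mol).
Se > C: period and group pull opposite ways; the across-period shift dominates (195 vs 122 kJ/mol).
Approximate values (kJ/mol): H 73, B 27, C 122, Ca 2, Se 195.
So from highest to lowest: Se > C > H > B > Ca.

Se > C > H > B > Ca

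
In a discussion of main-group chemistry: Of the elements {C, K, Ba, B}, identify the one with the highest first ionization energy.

B is in period 2, group 13; C is in period 2, group 14; K is in period 4, group 1; Ba is in period 6, group 2.
Across a period the outer electron is held more tightly (higher IE₁); down a group it sits in a higher shell, more shielded, and comes off more easily.
Here both period and group differ, so the two effects have to be weighed against each other.
Ba > K: the two effects oppose for this pair; the across-period effect wins (503 vs 419 kJ/mol).
B > Ba: both effects reinforce here, so B is clearly the higher of the two.
C > B: both are in period 2; the period trend gives C the larger value.
Approximate values (kJ/mol): B 801, C 1086, K 419, Ba 503.
The highest first ionization energy among these belongs to C.

C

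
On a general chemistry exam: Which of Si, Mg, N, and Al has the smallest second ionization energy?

Mg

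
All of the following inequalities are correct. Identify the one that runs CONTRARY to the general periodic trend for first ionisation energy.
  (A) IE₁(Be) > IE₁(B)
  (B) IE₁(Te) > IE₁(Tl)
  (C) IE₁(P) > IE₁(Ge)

(A)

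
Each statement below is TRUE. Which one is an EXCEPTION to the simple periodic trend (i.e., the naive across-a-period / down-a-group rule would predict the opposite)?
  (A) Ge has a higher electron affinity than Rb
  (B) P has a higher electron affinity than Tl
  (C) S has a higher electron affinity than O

The general trend: electron affinity increases across a period and decreases down a group.
(A) Ge (period 4, group 14) vs Rb (period 5, group 1): the stated order agrees with the simple trend.
(B) P (period 3, group 15) vs Tl (period 6, group 13): the stated order agrees with the simple trend.
(C) S (period 3, group 16) vs O (period 2, group 16): the stated order contradicts the simple trend.
The exception is (C): the compact 2p subshell of O repels the added electron more than S's larger 3p does.

(C)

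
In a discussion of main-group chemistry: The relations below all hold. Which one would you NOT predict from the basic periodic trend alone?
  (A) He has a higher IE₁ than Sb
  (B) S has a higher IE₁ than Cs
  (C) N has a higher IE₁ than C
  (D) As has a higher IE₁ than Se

The general trend: IE₁ increases across a period and decreases down a group.
(A) He (period 1, group 18) vs Sb (period 5, group 15): the stated order agrees with the simple trend.
(B) S (period 3, group 16) vs Cs (period 6, group 1): the stated order agrees with the simple trend.
(C) N (period 2, group 15) vs C (period 2, group 14): the stated order agrees with the simple trend.
(D) As (period 4, group 15) vs Se (period 4, group 16): the stated order contradicts the simple trend.
The exception is (D): Se (4p⁴) ionizes more easily than half-filled As (4p³).

(D)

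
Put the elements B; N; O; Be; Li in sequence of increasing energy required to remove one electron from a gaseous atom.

First ionization energy rises across a period (greater Z_eff holds electrons more tightly) and falls down a group (valence electrons are farther from the nucleus).
All lie in period 2; the across-period trend (first ionization energy increases left to right) applies, with the exception below.
Note the exception: Be has a higher first ionization energy than B, contrary to the simple trend — removing B's lone 2p electron is easier than breaking Be's filled 2s².
Note the exception: N has a higher first ionization energy than O, contrary to the simple trend — pairing an electron in O's 2p⁴ costs repulsion energy, so O ionizes more easily than half-filled N (2p³).
Tabulated first ionization energy (kJ/mol): Li 520, Be 900, B 801, N 1402, O 1314.
So from lowest to highest: Li < B < Be < O < N.

Li < B < Be < O < N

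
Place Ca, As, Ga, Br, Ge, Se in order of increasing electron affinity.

Ca < Ga < As < Ge < Se < Br

Electron affinity generally becomes more exothermic across a period toward the halogens and less exothermic down a group.
All lie in period 4; the across-period trend (electron affinity increases left to right) applies, with the exception below.
Note the exception: Ge has a higher electron affinity than As, contrary to the simple trend — adding an electron to As's half-filled 4p³ is unfavourable, so Ge (4p²) has the more exothermic EA.
For reference (kJ/mol): Ca 2, Ga 29, Ge 119, As 78, Se 195, Br 325.
So from lowest to highest: Ca < Ga < As < Ge < Se < Br.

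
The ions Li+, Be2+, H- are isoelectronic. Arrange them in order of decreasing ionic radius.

H- > Li+ > Be2+

All of these have 2 electrons, so size is governed by nuclear charge alone: the more protons, the stronger the pull on the same electron cloud, and the smaller the ion.
Nuclear charges: Be2+ (Z=4), Li+ (Z=3), H- (Z=1).
Largest to smallest: H- > Li+ > Be2+.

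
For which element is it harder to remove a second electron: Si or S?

S

IE_2 is the cost of taking one more electron from the +1 cation: Si⁺ still has 3 valence electrons; S⁺ still has 5 valence electrons.
All are still removing valence electrons, so compare the +1 ions as you would atoms: IE_2 generally rises across a period (higher Z_eff) and falls down a group (larger shell), subject to the usual subshell exceptions.
Valence configurations: Si⁺ [Ne]3s²3p¹, S⁺ [Ne]3s²3p³.
Tabulated IE_2 (kJ/mol): Si 1577, S 2252.
Hence IE_2: Si < S.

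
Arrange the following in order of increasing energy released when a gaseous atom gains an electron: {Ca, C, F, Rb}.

Ca, Rb, C, F

Adding an electron releases more energy for atoms nearer the top right (short of the noble gases).
Here both period and group differ, so the two effects have to be weighed against each other.
Rb > Ca: this pair runs against the simple trend — see the exception note.
C > Rb: relative to Rb, both the across-period and down-group shifts push C's electron affinity up.
F > C: both are in period 2; the period trend gives F the larger value.
Note the exception: Rb has a higher electron affinity than Ca, contrary to the simple trend — adding an electron to Ca (ns²) has to open a new, higher-energy np subshell, which is unfavourable.
Approximate values (kJ/mol): C 122, F 328, Ca 2, Rb 47.
So from lowest to highest: Ca < Rb < C < F.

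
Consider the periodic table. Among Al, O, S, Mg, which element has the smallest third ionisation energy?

IE_3 is the cost of taking one more electron from the +2 cation: Al²⁺ still has 1 valence electron; O²⁺ still has 4 valence electrons; S²⁺ still has 4 valence electrons; Mg²⁺ is the bare [Ne] core.
Core electrons are held far more tightly than valence electrons, so Mg tops the IE_3 order.
Valence configurations: Al²⁺ [Ne]3s¹, O²⁺ [He]2s²2p², S²⁺ [Ne]3s²3p².
Tabulated IE_3 (kJ/mol): Al 2745, O 5300, S 3357, Mg 7733.
Hence IE_3: Al < S < O < Mg.

Al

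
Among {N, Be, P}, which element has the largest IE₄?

IE_4 is the cost of taking one more electron from the +3 cation: N³⁺ still has 2 valence electrons; Be³⁺ is already 1 electron into the core; P³⁺ still has 2 valence electrons.
Pulling an electron out of a noble-gas core costs far more than removing a remaining valence electron, so Be sits at the high end of IE_4.
Valence configurations: N³⁺ [He]2s², P³⁺ [Ne]3s².
Approximate IE_4 values (kJ/mol): N 7475, Be 21007, P 4964.
Putting it together, IE_4: P < N < Be.

Be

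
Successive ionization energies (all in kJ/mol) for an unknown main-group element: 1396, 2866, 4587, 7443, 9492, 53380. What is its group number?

Look for the largest jump between consecutive ionization energies: IE6/IE5 ≈ 5.6, far larger than any earlier ratio.
That jump marks the point where a core electron is being removed. So the atom has 5 valence electrons.
A main-group element with 5 valence electrons is in group 15.

Group 15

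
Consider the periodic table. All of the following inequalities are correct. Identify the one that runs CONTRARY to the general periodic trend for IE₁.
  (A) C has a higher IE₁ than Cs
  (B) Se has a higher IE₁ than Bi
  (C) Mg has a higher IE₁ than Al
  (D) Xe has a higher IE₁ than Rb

(C)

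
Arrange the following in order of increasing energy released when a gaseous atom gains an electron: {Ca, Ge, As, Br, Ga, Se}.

Ca is in period 4, group 2; Ga is in period 4, group 13; Ge is in period 4, group 14; As is in period 4, group 15; Se is in period 4, group 16; Br is in period 4, group 17.
EA tends to increase across a period and decrease down a group, though the pattern is less regular than for IE or radius.
All lie in period 4; the across-period trend (electron affinity increases left to right) applies, with the exception below.
Note the exception: Ge has a higher electron affinity than As, contrary to the simple trend — adding an electron to As's half-filled 4p³ is unfavourable, so Ge (4p²) has the more exothermic EA.
Tabulated electron affinity (kJ/mol): Ca 2, Ga 29, Ge 119, As 78, Se 195, Br 325.
So from lowest to highest: Ca < Ga < As < Ge < Se < Br.

Ca < Ga < As < Ge < Se < Br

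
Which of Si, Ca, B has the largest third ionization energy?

Consider each +2 ion: Si²⁺ still has 2 valence electrons; Ca²⁺ is the bare [Ar] core; B²⁺ still has 1 valence electron.
Core electrons are held far more tightly than valence electrons, so Ca tops the IE_3 order.
Valence configurations: Si²⁺ [Ne]3s², B²⁺ [He]2s¹.
Approximate IE_3 values (kJ/mol): Si 3232, Ca 4912, B 3660.
Hence IE_3: Si < B < Ca.

Ca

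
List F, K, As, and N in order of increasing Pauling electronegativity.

N is in period 2, group 15; F is in period 2, group 17; K is in period 4, group 1; As is in period 4, group 15.
Atoms toward the upper right of the periodic table pull bonding electrons most strongly.
Here both period and group differ, so the two effects have to be weighed against each other.
As > K: As lies to the right of K in period 4, so the across-period effect alone puts As higher.
N > As: they share group 15; the group trend gives N the larger value.
F > N: both are in period 2; the period trend gives F the larger value.
Approximate values (Pauling): N 3.04, F 3.98, K 0.82, As 2.18.
So from lowest to highest: K < As < N < F.

K < As < N < F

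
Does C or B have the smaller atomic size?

C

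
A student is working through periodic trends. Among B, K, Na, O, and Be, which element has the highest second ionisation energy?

Na

Consider each +1 ion: B⁺ still has 2 valence electrons; K⁺ is the bare [Ar] core; Na⁺ is the bare [Ne] core; O⁺ still has 5 valence electrons; Be⁺ still has 1 valence electron.
Usually core removal costs more than valence removal, but here the competition is close: a tightly held n=2 valence electron can cost more to remove than an n=3 core electron, so the actual values have to decide it.
Valence configurations: B⁺ [He]2s², O⁺ [He]2s²2p³, Be⁺ [He]2s¹.
Approximate IE_2 values (kJ/mol): B 2427, K 3052, Na 4562, O 3388, Be 1757.
Hence IE_2: Be < B < K < O < Na.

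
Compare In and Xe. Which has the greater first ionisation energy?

In is in period 5, group 13; Xe is in period 5, group 18.
Removing the outermost electron gets harder across a period and easier down a group.
All lie in period 5, so first ionization energy increases left to right.
So Xe has the greater first ionisation energy (Xe > In).

Xe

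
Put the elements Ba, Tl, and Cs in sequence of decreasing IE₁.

Cs is in period 6, group 1; Ba is in period 6, group 2; Tl is in period 6, group 13.
IE₁ increases left→right with effective nuclear charge and decreases top→bottom as the valence shell moves farther out.
All lie in period 6, so first ionization energy increases left to right.
So from highest to lowest: Tl > Ba > Cs.

Tl, Ba, Cs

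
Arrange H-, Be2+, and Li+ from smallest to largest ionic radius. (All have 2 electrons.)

Be2+ < Li+ < H-

All of these have 2 electrons, so size is governed by nuclear charge alone: the more protons, the stronger the pull on the same electron cloud, and the smaller the ion.
Nuclear charges: Be2+ (Z=4), Li+ (Z=3), H- (Z=1).
Smallest to largest: Be2+ < Li+ < H-.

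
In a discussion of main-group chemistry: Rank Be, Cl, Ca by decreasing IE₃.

IE_3 is the cost of taking one more electron from the +2 cation: Be²⁺ is the bare [He] core; Cl²⁺ still has 5 valence electrons; Ca²⁺ is the bare [Ar] core.
Breaking into a closed-shell core is much more expensive than removing a leftover valence electron — Ca and Be have the largest IE_3 here.
The numbers (kJ/mol): Be 14849, Cl 3822, Ca 4912.
So the third ionization energies run Cl < Ca < Be.

Be > Ca > Cl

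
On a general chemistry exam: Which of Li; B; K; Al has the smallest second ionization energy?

Al

The second ionization energy removes an electron from the +1 ion. For each element: Li⁺ is the bare [He] core; B⁺ still has 2 valence electrons; K⁺ is the bare [Ar] core; Al⁺ still has 2 valence electrons.
Pulling an electron out of a noble-gas core costs far more than removing a remaining valence electron, so K and Li sit at the high end of IE_2.
Valence configurations: B⁺ [He]2s², Al⁺ [Ne]3s².
Approximate IE_2 values (kJ/mol): Li 7298, B 2427, K 3052, Al 1817.
So the second ionization energies run Al < B < K < Li.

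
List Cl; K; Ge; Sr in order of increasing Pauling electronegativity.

Electronegativity increases across a period and decreases down a group, tracking effective nuclear charge and atomic size.
Neither a single period nor a single group — weigh both effects.
Sr > K: period and group pull opposite ways; the across-period shift dominates (0.95 vs 0.82).
Ge > Sr: relative to Sr, both the across-period and down-group shifts push Ge's electronegativity up.
Cl > Ge: both effects reinforce here, so Cl is clearly the higher of the two.
Tabulated electronegativity (Pauling): Cl 3.16, K 0.82, Ge 2.01, Sr 0.95.
So from lowest to highest: K < Sr < Ge < Cl.

K < Sr < Ge < Cl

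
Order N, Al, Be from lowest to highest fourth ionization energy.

After 3 electrons have been removed, what remains? N³⁺ still has 2 valence electrons; Al³⁺ is the bare [Ne] core; Be³⁺ is already 1 electron into the core.
Breaking into a closed-shell core is much more expensive than removing a leftover valence electron — Al and Be have the largest IE_4 here.
The numbers (kJ/mol): N 7475, Al 11577, Be 21007.
So the fourth ionization energies run N < Al < Be.

N < Al < Be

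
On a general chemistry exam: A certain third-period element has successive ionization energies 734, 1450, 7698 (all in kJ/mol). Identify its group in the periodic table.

Group 2

Look for the largest jump between consecutive ionization energies: IE3/IE2 ≈ 5.3, far larger than any earlier ratio.
That jump marks the point where a core electron is being removed. So the atom has 2 valence electrons.
A main-group element with 2 valence electrons is in group 2.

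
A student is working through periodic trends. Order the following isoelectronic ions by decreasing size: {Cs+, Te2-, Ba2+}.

Te2- > Cs+ > Ba2+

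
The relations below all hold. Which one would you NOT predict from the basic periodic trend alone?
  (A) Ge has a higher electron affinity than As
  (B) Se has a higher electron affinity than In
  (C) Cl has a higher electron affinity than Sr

(A)

The general trend: electron affinity increases across a period and decreases down a group.
(A) Ge (period 4, group 14) vs As (period 4, group 15): the stated order contradicts the simple trend.
(B) Se (period 4, group 16) vs In (period 5, group 13): the stated order agrees with the simple trend.
(C) Cl (period 3, group 17) vs Sr (period 5, group 2): the stated order agrees with the simple trend.
The exception is (A): adding an electron to As's half-filled 4p³ is unfavourable, so Ge (4p²) has the more exothermic EA.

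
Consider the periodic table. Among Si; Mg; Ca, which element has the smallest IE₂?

IE_2 is the cost of taking one more electron from the +1 cation: Si⁺ still has 3 valence electrons; Mg⁺ still has 1 valence electron; Ca⁺ still has 1 valence electron.
All are still removing valence electrons, so compare the +1 ions as you would atoms: IE_2 generally rises across a period (higher Z_eff) and falls down a group (larger shell), subject to the usual subshell exceptions.
Valence configurations: Si⁺ [Ne]3s²3p¹, Mg⁺ [Ne]3s¹, Ca⁺ [Ar]4s¹.
The numbers (kJ/mol): Si 1577, Mg 1451, Ca 1145.
Putting it together, IE_2: Ca < Mg < Si.

Ca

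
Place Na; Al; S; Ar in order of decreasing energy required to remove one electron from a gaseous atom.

First ionization energy rises across a period (greater Z_eff holds electrons more tightly) and falls down a group (valence electrons are farther from the nucleus).
All lie in period 3, so first ionization energy increases left to right.
So from highest to lowest: Ar > S > Al > Na.

Ar, S, Al, Na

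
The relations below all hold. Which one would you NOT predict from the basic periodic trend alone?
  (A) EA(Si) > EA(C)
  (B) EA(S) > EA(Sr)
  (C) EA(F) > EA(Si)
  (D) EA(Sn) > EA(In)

The general trend: electron affinity increases across a period and decreases down a group.
(A) Si (period 3, group 14) vs C (period 2, group 14): the stated order contradicts the simple trend.
(B) S (period 3, group 16) vs Sr (period 5, group 2): the stated order agrees with the simple trend.
(C) F (period 2, group 17) vs Si (period 3, group 14): the stated order agrees with the simple trend.
(D) Sn (period 5, group 14) vs In (period 5, group 13): the stated order agrees with the simple trend.
The exception is (A): Si's larger, more diffuse 3p orbitals accept an added electron slightly more readily than C's compact 2p.

(A)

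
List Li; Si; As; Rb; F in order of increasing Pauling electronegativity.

Li is in period 2, group 1; F is in period 2, group 17; Si is in period 3, group 14; As is in period 4, group 15; Rb is in period 5, group 1.
Smaller atoms with higher effective nuclear charge are more electronegative.
Neither a single period nor a single group — weigh both effects.
Li > Rb: Li sits above Rb in group 1, so the down-group effect alone puts Li higher.
Si > Li: the two effects oppose for this pair; the across-period effect wins (1.90 vs 0.98).
As > Si: the two effects oppose for this pair; the across-period effect wins (2.18 vs 1.90).
F > As: both effects reinforce here, so F is clearly the higher of the two.
Tabulated electronegativity (Pauling): Li 0.98, F 3.98, Si 1.90, As 2.18, Rb 0.82.
So from lowest to highest: Rb < Li < Si < As < F.

Rb < Li < Si < As < F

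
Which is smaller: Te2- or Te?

Te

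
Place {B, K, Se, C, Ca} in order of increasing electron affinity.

Ca < B < K < C < Se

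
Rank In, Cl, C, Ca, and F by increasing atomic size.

Moving right in a period, electrons are added to the same shell under a stronger nuclear pull, so atoms get smaller; moving down, a new shell is opened and atoms get larger.
Here both period and group differ, so the two effects have to be weighed against each other.
C > F: both are in period 2; the period trend gives C the larger value.
Cl > C: the two effects oppose for this pair; the down-group effect wins (99 vs 75 pm).
In > Cl: both effects reinforce here, so In is clearly the larger of the two.
Ca > In: period and group pull opposite ways; the across-period shift dominates (171 vs 142 pm).
For reference (pm): C 75, F 64, Cl 99, Ca 171, In 142.
So from smallest to largest: F < C < Cl < In < Ca.

F, C, Cl, In, Ca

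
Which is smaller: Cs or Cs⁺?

Cs⁺

Forming Cs⁺ removes 1 electron from Cs. Fewer electrons for the same nuclear charge means less shielding and a higher Z_eff on the remaining electrons, and for main-group metals the entire outer shell is lost.
A cation is smaller than its parent atom: Cs⁺ < Cs.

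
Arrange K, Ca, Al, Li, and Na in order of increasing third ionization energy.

Al, K, Ca, Na, Li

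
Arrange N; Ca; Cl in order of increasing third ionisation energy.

Consider each +2 ion: N²⁺ still has 3 valence electrons; Ca²⁺ is the bare [Ar] core; Cl²⁺ still has 5 valence electrons.
Breaking into a closed-shell core is much more expensive than removing a leftover valence electron — Ca has the largest IE_3 here.
Valence configurations: N²⁺ [He]2s²2p¹, Cl²⁺ [Ne]3s²3p³.
Approximate IE_3 values (kJ/mol): N 4578, Ca 4912, Cl 3822.
Overall IE_3 order: Cl < N < Ca.

Cl < N < Ca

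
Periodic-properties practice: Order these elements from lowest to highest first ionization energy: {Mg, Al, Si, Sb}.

Mg is in period 3, group 2; Al is in period 3, group 13; Si is in period 3, group 14; Sb is in period 5, group 15.
IE₁ increases left→right with effective nuclear charge and decreases top→bottom as the valence shell moves farther out.
Here both period and group differ, so the two effects have to be weighed against each other.
Mg > Al: this pair runs against the simple trend — see the exception note.
Si > Mg: both are in period 3; the period trend gives Si the larger value.
Sb > Si: the two effects oppose for this pair; the across-period effect wins (831 vs 786 kJ/mol).
Note the exception: Mg has a higher first ionization energy than Al, contrary to the simple trend — Al's single 3p electron is easier to remove than one from Mg's filled 3s².
Approximate values (kJ/mol): Mg 738, Al 578, Si 786, Sb 831.
So from lowest to highest: Al < Mg < Si < Sb.

Al < Mg < Si < Sb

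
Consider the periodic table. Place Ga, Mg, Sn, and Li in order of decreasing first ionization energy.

Mg, Sn, Ga, Li

Li is in period 2, group 1; Mg is in period 3, group 2; Ga is in period 4, group 13; Sn is in period 5, group 14.
First ionization energy rises across a period (greater Z_eff holds electrons more tightly) and falls down a group (valence electrons are farther from the nucleus).
These sit on a diagonal, where the across-period and down-group effects partly cancel.
Ga > Li: period and group pull opposite ways; the across-period shift dominates (579 vs 520 kJ/mol).
Sn > Ga: the two effects oppose for this pair; the across-period effect wins (709 vs 579 kJ/mol).
Mg > Sn: the two effects oppose for this pair; the down-group effect wins (738 vs 709 kJ/mol).
For reference (kJ/mol): Li 520, Mg 738, Ga 579, Sn 709.
So from highest to lowest: Mg > Sn > Ga > Li.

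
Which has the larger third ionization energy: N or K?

N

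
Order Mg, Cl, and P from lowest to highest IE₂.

Mg < P < Cl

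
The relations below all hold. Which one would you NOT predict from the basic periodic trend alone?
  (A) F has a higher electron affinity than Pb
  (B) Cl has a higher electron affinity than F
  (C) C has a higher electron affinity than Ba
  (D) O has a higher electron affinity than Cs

(B)

The general trend: electron affinity increases across a period and decreases down a group.
(A) F (period 2, group 17) vs Pb (period 6, group 14): the stated order agrees with the simple trend.
(B) Cl (period 3, group 17) vs F (period 2, group 17): the stated order contradicts the simple trend.
(C) C (period 2, group 14) vs Ba (period 6, group 2): the stated order agrees with the simple trend.
(D) O (period 2, group 16) vs Cs (period 6, group 1): the stated order agrees with the simple trend.
The exception is (B): F's small 2p subshell makes the incoming electron feel strong e⁻–e⁻ repulsion, so Cl actually releases more energy on gaining an electron.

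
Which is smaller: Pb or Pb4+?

Forming Pb4+ removes 4 electrons from Pb. Fewer electrons for the same nuclear charge means less shielding and a higher Z_eff on the remaining electrons.
A cation is smaller than its parent atom: Pb4+ < Pb.

Pb4+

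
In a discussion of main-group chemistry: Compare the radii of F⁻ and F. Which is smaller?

Forming F⁻ adds 1 electron to F. More electron–electron repulsion in the same shell, with unchanged nuclear charge, lets the cloud expand.
An anion is larger than its parent atom: F⁻ > F.

F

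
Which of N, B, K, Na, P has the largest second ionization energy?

After 1 electron has been removed, what remains? N⁺ still has 4 valence electrons; B⁺ still has 2 valence electrons; K⁺ is the bare [Ar] core; Na⁺ is the bare [Ne] core; P⁺ still has 4 valence electrons.
Core electrons are held far more tightly than valence electrons, so K and Na top the IE_2 order.
Valence configurations: N⁺ [He]2s²2p², B⁺ [He]2s², P⁺ [Ne]3s²3p².
Tabulated IE_2 (kJ/mol): N 2856, B 2427, K 3052, Na 4562, P 1907.
So the second ionization energies run P < B < N < K < Na.

Na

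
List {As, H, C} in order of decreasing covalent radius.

As > C > H

H is in period 1, group 1; C is in period 2, group 14; As is in period 4, group 15.
Atomic radius shrinks across a period as nuclear charge pulls the same shell inward, and grows down a group as new shells are added.
Neither a single period nor a single group — weigh both effects.
C > H: the two effects oppose for this pair; the down-group effect wins (75 vs 32 pm).
As > C: the two effects oppose for this pair; the down-group effect wins (121 vs 75 pm).
For reference (pm): H 32, C 75, As 121.
So from largest to smallest: As > C > H.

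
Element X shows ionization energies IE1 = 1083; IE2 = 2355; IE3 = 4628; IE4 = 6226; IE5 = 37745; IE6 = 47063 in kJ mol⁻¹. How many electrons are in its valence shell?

Look for the largest jump between consecutive ionization energies: IE5/IE4 ≈ 6.1, far larger than any earlier ratio.
That jump marks the point where a core electron is being removed. So the atom has 4 valence electrons.

4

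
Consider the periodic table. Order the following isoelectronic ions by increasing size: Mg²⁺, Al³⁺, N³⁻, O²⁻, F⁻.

All of these have 10 electrons, so size is governed by nuclear charge alone: the more protons, the stronger the pull on the same electron cloud, and the smaller the ion.
Nuclear charges: Al³⁺ (Z=13), Mg²⁺ (Z=12), F⁻ (Z=9), O²⁻ (Z=8), N³⁻ (Z=7).
Smallest to largest: Al³⁺ < Mg²⁺ < F⁻ < O²⁻ < N³⁻.

Al³⁺ < Mg²⁺ < F⁻ < O²⁻ < N³⁻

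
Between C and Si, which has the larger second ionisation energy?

C

Consider each +1 ion: C⁺ still has 3 valence electrons; Si⁺ still has 3 valence electrons.
All are still removing valence electrons, so compare the +1 ions as you would atoms: IE_2 generally rises across a period (higher Z_eff) and falls down a group (larger shell), subject to the usual subshell exceptions.
Valence configurations: C⁺ [He]2s²2p¹, Si⁺ [Ne]3s²3p¹.
Approximate IE_2 values (kJ/mol): C 2353, Si 1577.
So the second ionization energies run Si < C.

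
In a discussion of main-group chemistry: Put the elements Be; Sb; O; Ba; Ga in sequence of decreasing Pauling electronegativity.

Be is in period 2, group 2; O is in period 2, group 16; Ga is in period 4, group 13; Sb is in period 5, group 15; Ba is in period 6, group 2.
Electronegativity increases across a period and decreases down a group, tracking effective nuclear charge and atomic size.
Neither a single period nor a single group — weigh both effects.
Be > Ba: they share group 2; the group trend gives Be the larger value.
Ga > Be: the two effects oppose for this pair; the across-period effect wins (1.81 vs 1.57).
Sb > Ga: the two effects oppose for this pair; the across-period effect wins (2.05 vs 1.81).
O > Sb: both effects reinforce here, so O is clearly the higher of the two.
Tabulated electronegativity (Pauling): Be 1.57, O 3.44, Ga 1.81, Sb 2.05, Ba 0.89.
So from highest to lowest: O > Sb > Ga > Be > Ba.

O, Sb, Ga, Be, Ba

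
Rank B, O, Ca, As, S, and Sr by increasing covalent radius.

O < B < S < As < Ca < Sr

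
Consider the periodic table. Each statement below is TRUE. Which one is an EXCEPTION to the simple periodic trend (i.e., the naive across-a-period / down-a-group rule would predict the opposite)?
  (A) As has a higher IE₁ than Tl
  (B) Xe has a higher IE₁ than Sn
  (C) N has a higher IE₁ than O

The general trend: IE₁ increases across a period and decreases down a group.
(A) As (period 4, group 15) vs Tl (period 6, group 13): the stated order agrees with the simple trend.
(B) Xe (period 5, group 18) vs Sn (period 5, group 14): the stated order agrees with the simple trend.
(C) N (period 2, group 15) vs O (period 2, group 16): the stated order contradicts the simple trend.
The exception is (C): pairing an electron in O's 2p⁴ costs repulsion energy, so O ionizes more easily than half-filled N (2p³).

(C)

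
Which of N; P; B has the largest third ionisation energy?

N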